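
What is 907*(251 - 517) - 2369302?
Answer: -2610564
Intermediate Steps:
907*(251 - 517) - 2369302 = 907*(-266) - 2369302 = -241262 - 2369302 = -2610564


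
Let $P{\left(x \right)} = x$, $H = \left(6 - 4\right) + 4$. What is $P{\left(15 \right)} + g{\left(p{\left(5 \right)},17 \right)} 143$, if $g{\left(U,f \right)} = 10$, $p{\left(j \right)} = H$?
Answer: $1445$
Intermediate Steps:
$H = 6$ ($H = 2 + 4 = 6$)
$p{\left(j \right)} = 6$
$P{\left(15 \right)} + g{\left(p{\left(5 \right)},17 \right)} 143 = 15 + 10 \cdot 143 = 15 + 1430 = 1445$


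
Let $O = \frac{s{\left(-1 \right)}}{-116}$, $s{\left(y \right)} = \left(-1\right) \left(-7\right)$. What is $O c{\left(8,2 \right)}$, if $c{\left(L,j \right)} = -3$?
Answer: $\frac{21}{116} \approx 0.18103$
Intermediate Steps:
$s{\left(y \right)} = 7$
$O = - \frac{7}{116}$ ($O = \frac{7}{-116} = 7 \left(- \frac{1}{116}\right) = - \frac{7}{116} \approx -0.060345$)
$O c{\left(8,2 \right)} = \left(- \frac{7}{116}\right) \left(-3\right) = \frac{21}{116}$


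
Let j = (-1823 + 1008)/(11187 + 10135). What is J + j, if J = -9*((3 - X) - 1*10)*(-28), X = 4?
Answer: -59105399/21322 ≈ -2772.0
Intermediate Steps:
j = -815/21322 ≈ -0.038223
J = -2772 (J = -9*((3 - 1*4) - 1*10)*(-28) = -9*((3 - 4) - 10)*(-28) = -9*(-1 - 10)*(-28) = -9*(-11)*(-28) = 99*(-28) = -2772)
J + j = -2772 - 815/21322 = -59105399/21322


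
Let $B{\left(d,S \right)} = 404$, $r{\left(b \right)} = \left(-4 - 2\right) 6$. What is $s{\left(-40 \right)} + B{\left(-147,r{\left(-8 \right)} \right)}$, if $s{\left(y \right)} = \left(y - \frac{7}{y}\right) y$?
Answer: $1997$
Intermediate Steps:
$r{\left(b \right)} = -36$ ($r{\left(b \right)} = \left(-6\right) 6 = -36$)
$s{\left(y \right)} = y \left(y - \frac{7}{y}\right)$
$s{\left(-40 \right)} + B{\left(-147,r{\left(-8 \right)} \right)} = \left(-7 + \left(-40\right)^{2}\right) + 404 = \left(-7 + 1600\right) + 404 = 1593 + 404 = 1997$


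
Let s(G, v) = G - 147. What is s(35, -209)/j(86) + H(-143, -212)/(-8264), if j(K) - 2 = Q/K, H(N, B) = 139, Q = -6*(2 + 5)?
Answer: -39808459/537160 ≈ -74.109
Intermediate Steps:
s(G, v) = -147 + G
Q = -42 (Q = -6*7 = -42)
j(K) = 2 - 42/K
s(35, -209)/j(86) + H(-143, -212)/(-8264) = (-147 + 35)/(2 - 42/86) + 139/(-8264) = -112/(2 - 42*1/86) + 139*(-1/8264) = -112/(2 - 21/43) - 139/8264 = -112/65/43 - 139/8264 = -112*43/65 - 139/8264 = -4816/65 - 139/8264 = -39808459/537160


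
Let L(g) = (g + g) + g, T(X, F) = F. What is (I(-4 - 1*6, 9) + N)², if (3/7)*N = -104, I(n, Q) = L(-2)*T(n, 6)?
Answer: 698896/9 ≈ 77655.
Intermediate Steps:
L(g) = 3*g (L(g) = 2*g + g = 3*g)
I(n, Q) = -36 (I(n, Q) = (3*(-2))*6 = -6*6 = -36)
N = -728/3 (N = (7/3)*(-104) = -728/3 ≈ -242.67)
(I(-4 - 1*6, 9) + N)² = (-36 - 728/3)² = (-836/3)² = 698896/9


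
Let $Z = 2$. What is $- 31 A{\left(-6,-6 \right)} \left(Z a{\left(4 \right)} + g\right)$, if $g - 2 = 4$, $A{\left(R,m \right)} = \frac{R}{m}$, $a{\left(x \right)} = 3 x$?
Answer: $-930$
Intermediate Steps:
$g = 6$ ($g = 2 + 4 = 6$)
$- 31 A{\left(-6,-6 \right)} \left(Z a{\left(4 \right)} + g\right) = - 31 \left(- \frac{6}{-6}\right) \left(2 \cdot 3 \cdot 4 + 6\right) = - 31 \left(\left(-6\right) \left(- \frac{1}{6}\right)\right) \left(2 \cdot 12 + 6\right) = \left(-31\right) 1 \left(24 + 6\right) = \left(-31\right) 30 = -930$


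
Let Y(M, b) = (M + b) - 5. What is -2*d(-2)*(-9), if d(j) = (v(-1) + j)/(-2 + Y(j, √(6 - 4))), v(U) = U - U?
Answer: 324/79 + 36*√2/79 ≈ 4.7457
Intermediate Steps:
Y(M, b) = -5 + M + b
v(U) = 0
d(j) = j/(-7 + j + √2) (d(j) = (0 + j)/(-2 + (-5 + j + √(6 - 4))) = j/(-2 + (-5 + j + √2)) = j/(-7 + j + √2))
-2*d(-2)*(-9) = -(-4)/(-7 - 2 + √2)*(-9) = -(-4)/(-9 + √2)*(-9) = (4/(-9 + √2))*(-9) = -36/(-9 + √2)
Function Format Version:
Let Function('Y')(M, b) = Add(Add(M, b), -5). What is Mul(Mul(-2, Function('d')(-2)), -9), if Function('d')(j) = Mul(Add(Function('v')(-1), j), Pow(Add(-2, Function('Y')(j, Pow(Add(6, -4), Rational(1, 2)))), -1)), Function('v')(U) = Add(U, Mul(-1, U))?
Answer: Add(Rational(324, 79), Mul(Rational(36, 79), Pow(2, Rational(1, 2)))) ≈ 4.7457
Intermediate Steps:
Function('Y')(M, b) = Add(-5, M, b)
Function('v')(U) = 0
Function('d')(j) = Mul(j, Pow(Add(-7, j, Pow(2, Rational(1, 2))), -1)) (Function('d')(j) = Mul(Add(0, j), Pow(Add(-2, Add(-5, j, Pow(Add(6, -4), Rational(1, 2)))), -1)) = Mul(j, Pow(Add(-2, Add(-5, j, Pow(2, Rational(1, 2)))), -1)) = Mul(j, Pow(Add(-7, j, Pow(2, Rational(1, 2))), -1)))
Mul(Mul(-2, Function('d')(-2)), -9) = Mul(Mul(-2, Mul(-2, Pow(Add(-7, -2, Pow(2, Rational(1, 2))), -1))), -9) = Mul(Mul(-2, Mul(-2, Pow(Add(-9, Pow(2, Rational(1, 2))), -1))), -9) = Mul(Mul(4, Pow(Add(-9, Pow(2, Rational(1, 2))), -1)), -9) = Mul(-36, Pow(Add(-9, Pow(2, Rational(1, 2))), -1))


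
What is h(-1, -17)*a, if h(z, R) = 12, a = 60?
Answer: 720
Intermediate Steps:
h(-1, -17)*a = 12*60 = 720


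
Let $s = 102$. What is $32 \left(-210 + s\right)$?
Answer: $-3456$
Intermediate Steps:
$32 \left(-210 + s\right) = 32 \left(-210 + 102\right) = 32 \left(-108\right) = -3456$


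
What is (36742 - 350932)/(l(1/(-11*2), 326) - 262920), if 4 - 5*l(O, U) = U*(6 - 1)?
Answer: 261825/219371 ≈ 1.1935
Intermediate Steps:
l(O, U) = ⅘ - U (l(O, U) = ⅘ - U*(6 - 1)/5 = ⅘ - U*5/5 = ⅘ - U)
(36742 - 350932)/(l(1/(-11*2), 326) - 262920) = (36742 - 350932)/((⅘ - 1*326) - 262920) = -314190/((⅘ - 326) - 262920) = -314190/(-1626/5 - 262920) = -314190/(-1316226/5) = -314190*(-5/1316226) = 261825/219371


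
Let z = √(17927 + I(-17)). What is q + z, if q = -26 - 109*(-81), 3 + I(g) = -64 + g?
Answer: 8803 + √17843 ≈ 8936.6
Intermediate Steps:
I(g) = -67 + g (I(g) = -3 + (-64 + g) = -67 + g)
z = √17843 (z = √(17927 + (-67 - 17)) = √(17927 - 84) = √17843 ≈ 133.58)
q = 8803 (q = -26 + 8829 = 8803)
q + z = 8803 + √17843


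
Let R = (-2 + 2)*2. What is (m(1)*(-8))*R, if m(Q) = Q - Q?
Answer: 0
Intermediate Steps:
m(Q) = 0
R = 0 (R = 0*2 = 0)
(m(1)*(-8))*R = (0*(-8))*0 = 0*0 = 0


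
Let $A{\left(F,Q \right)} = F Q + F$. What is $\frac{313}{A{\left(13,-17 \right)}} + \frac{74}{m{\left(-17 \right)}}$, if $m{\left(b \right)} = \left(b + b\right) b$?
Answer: $- \frac{82761}{60112} \approx -1.3768$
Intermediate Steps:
$m{\left(b \right)} = 2 b^{2}$ ($m{\left(b \right)} = 2 b b = 2 b^{2}$)
$A{\left(F,Q \right)} = F + F Q$
$\frac{313}{A{\left(13,-17 \right)}} + \frac{74}{m{\left(-17 \right)}} = \frac{313}{13 \left(1 - 17\right)} + \frac{74}{2 \left(-17\right)^{2}} = \frac{313}{13 \left(-16\right)} + \frac{74}{2 \cdot 289} = \frac{313}{-208} + \frac{74}{578} = 313 \left(- \frac{1}{208}\right) + 74 \cdot \frac{1}{578} = - \frac{313}{208} + \frac{37}{289} = - \frac{82761}{60112}$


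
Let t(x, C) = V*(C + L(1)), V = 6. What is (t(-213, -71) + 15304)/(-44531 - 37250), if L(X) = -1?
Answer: -14872/81781 ≈ -0.18185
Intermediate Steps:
t(x, C) = -6 + 6*C (t(x, C) = 6*(C - 1) = 6*(-1 + C) = -6 + 6*C)
(t(-213, -71) + 15304)/(-44531 - 37250) = ((-6 + 6*(-71)) + 15304)/(-44531 - 37250) = ((-6 - 426) + 15304)/(-81781) = (-432 + 15304)*(-1/81781) = 14872*(-1/81781) = -14872/81781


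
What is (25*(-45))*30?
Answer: -33750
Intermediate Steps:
(25*(-45))*30 = -1125*30 = -33750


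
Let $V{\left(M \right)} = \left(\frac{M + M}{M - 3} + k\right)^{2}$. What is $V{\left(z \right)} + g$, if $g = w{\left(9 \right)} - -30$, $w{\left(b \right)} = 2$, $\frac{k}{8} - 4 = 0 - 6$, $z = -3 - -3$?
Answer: $288$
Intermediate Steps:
$z = 0$ ($z = -3 + 3 = 0$)
$k = -16$ ($k = 32 + 8 \left(0 - 6\right) = 32 + 8 \left(-6\right) = 32 - 48 = -16$)
$g = 32$ ($g = 2 - -30 = 2 + 30 = 32$)
$V{\left(M \right)} = \left(-16 + \frac{2 M}{-3 + M}\right)^{2}$ ($V{\left(M \right)} = \left(\frac{M + M}{M - 3} - 16\right)^{2} = \left(\frac{2 M}{-3 + M} - 16\right)^{2} = \left(-16 + \frac{2 M}{-3 + M}\right)^{2}$)
$V{\left(z \right)} + g = \frac{4 \left(24 - 0\right)^{2}}{\left(-3 + 0\right)^{2}} + 32 = \frac{4 \left(24 + 0\right)^{2}}{9} + 32 = 4 \cdot \frac{1}{9} \cdot 24^{2} + 32 = 4 \cdot \frac{1}{9} \cdot 576 + 32 = 256 + 32 = 288$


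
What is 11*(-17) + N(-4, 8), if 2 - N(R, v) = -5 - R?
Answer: -184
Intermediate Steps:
N(R, v) = 7 + R (N(R, v) = 2 - (-5 - R) = 2 + (5 + R) = 7 + R)
11*(-17) + N(-4, 8) = 11*(-17) + (7 - 4) = -187 + 3 = -184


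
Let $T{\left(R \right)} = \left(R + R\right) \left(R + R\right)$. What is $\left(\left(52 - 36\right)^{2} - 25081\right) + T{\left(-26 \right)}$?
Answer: $-22121$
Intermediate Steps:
$T{\left(R \right)} = 4 R^{2}$ ($T{\left(R \right)} = 2 R 2 R = 4 R^{2}$)
$\left(\left(52 - 36\right)^{2} - 25081\right) + T{\left(-26 \right)} = \left(\left(52 - 36\right)^{2} - 25081\right) + 4 \left(-26\right)^{2} = \left(16^{2} - 25081\right) + 4 \cdot 676 = \left(256 - 25081\right) + 2704 = -24825 + 2704 = -22121$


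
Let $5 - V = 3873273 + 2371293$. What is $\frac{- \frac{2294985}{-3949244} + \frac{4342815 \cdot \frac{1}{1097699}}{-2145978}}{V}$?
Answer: $- \frac{300340916983491045}{3227393412491183421090436} \approx -9.306 \cdot 10^{-8}$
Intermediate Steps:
$V = -6244561$ ($V = 5 - \left(3873273 + 2371293\right) = 5 - 6244566 = -6244561$)
$\frac{- \frac{2294985}{-3949244} + \frac{4342815 \cdot \frac{1}{1097699}}{-2145978}}{V} = \frac{- \frac{2294985}{-3949244} + \frac{4342815 \cdot \frac{1}{1097699}}{-2145978}}{-6244561} = \left(\left(-2294985\right) \left(- \frac{1}{3949244}\right) + 4342815 \cdot \frac{1}{1097699} \left(- \frac{1}{2145978}\right)\right) \left(- \frac{1}{6244561}\right) = \left(\frac{2294985}{3949244} + \frac{4342815}{1097699} \left(- \frac{1}{2145978}\right)\right) \left(- \frac{1}{6244561}\right) = \left(\frac{2294985}{3949244} - \frac{482535}{261737544958}\right) \left(- \frac{1}{6244561}\right) = \frac{300340916983491045}{516832714500055876} \left(- \frac{1}{6244561}\right) = - \frac{300340916983491045}{3227393412491183421090436}$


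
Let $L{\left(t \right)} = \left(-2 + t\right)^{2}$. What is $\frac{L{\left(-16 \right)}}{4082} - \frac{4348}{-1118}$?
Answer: $\frac{348284}{87763} \approx 3.9685$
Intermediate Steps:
$\frac{L{\left(-16 \right)}}{4082} - \frac{4348}{-1118} = \frac{\left(-2 - 16\right)^{2}}{4082} - \frac{4348}{-1118} = \left(-18\right)^{2} \cdot \frac{1}{4082} - - \frac{2174}{559} = 324 \cdot \frac{1}{4082} + \frac{2174}{559} = \frac{162}{2041} + \frac{2174}{559} = \frac{348284}{87763}$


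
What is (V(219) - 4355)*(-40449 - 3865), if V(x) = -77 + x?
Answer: 186694882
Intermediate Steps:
(V(219) - 4355)*(-40449 - 3865) = ((-77 + 219) - 4355)*(-40449 - 3865) = (142 - 4355)*(-44314) = -4213*(-44314) = 186694882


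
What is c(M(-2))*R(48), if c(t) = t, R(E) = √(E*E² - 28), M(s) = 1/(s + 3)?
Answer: 2*√27641 ≈ 332.51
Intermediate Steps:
M(s) = 1/(3 + s)
R(E) = √(-28 + E³) (R(E) = √(E³ - 28) = √(-28 + E³))
c(M(-2))*R(48) = √(-28 + 48³)/(3 - 2) = √(-28 + 110592)/1 = 1*√110564 = 1*(2*√27641) = 2*√27641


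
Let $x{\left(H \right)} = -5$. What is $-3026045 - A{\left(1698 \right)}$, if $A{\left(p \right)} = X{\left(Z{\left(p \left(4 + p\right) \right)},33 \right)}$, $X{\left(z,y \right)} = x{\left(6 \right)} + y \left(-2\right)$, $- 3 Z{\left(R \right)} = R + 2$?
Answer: $-3025974$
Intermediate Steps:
$Z{\left(R \right)} = - \frac{2}{3} - \frac{R}{3}$ ($Z{\left(R \right)} = - \frac{R + 2}{3} = - \frac{2 + R}{3} = - \frac{2}{3} - \frac{R}{3}$)
$X{\left(z,y \right)} = -5 - 2 y$ ($X{\left(z,y \right)} = -5 + y \left(-2\right) = -5 - 2 y$)
$A{\left(p \right)} = -71$ ($A{\left(p \right)} = -5 - 66 = -71$)
$-3026045 - A{\left(1698 \right)} = -3026045 - -71 = -3026045 + 71 = -3025974$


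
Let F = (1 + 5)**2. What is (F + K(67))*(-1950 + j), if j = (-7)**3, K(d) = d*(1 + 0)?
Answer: -236179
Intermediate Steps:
F = 36 (F = 6**2 = 36)
K(d) = d (K(d) = d*1 = d)
j = -343
(F + K(67))*(-1950 + j) = (36 + 67)*(-1950 - 343) = 103*(-2293) = -236179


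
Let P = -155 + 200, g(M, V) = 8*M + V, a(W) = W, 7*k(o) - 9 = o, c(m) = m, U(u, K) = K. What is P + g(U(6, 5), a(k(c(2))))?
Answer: 606/7 ≈ 86.571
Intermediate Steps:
k(o) = 9/7 + o/7
g(M, V) = V + 8*M
P = 45
P + g(U(6, 5), a(k(c(2)))) = 45 + ((9/7 + (⅐)*2) + 8*5) = 45 + ((9/7 + 2/7) + 40) = 45 + (11/7 + 40) = 45 + 291/7 = 606/7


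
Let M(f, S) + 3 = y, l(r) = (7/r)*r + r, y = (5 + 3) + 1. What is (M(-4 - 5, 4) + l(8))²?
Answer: 441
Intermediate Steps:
y = 9 (y = 8 + 1 = 9)
l(r) = 7 + r
M(f, S) = 6 (M(f, S) = -3 + 9 = 6)
(M(-4 - 5, 4) + l(8))² = (6 + (7 + 8))² = (6 + 15)² = 21² = 441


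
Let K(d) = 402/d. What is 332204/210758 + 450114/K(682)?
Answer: 5391512479916/7060393 ≈ 7.6363e+5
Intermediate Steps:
332204/210758 + 450114/K(682) = 332204/210758 + 450114/((402/682)) = 332204*(1/210758) + 450114/((402*(1/682))) = 166102/105379 + 450114/(201/341) = 166102/105379 + 450114*(341/201) = 166102/105379 + 51162958/67 = 5391512479916/7060393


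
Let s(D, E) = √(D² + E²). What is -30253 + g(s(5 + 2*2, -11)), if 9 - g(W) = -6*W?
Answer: -30244 + 6*√202 ≈ -30159.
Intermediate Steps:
g(W) = 9 + 6*W (g(W) = 9 - (-6)*W = 9 + 6*W)
-30253 + g(s(5 + 2*2, -11)) = -30253 + (9 + 6*√((5 + 2*2)² + (-11)²)) = -30253 + (9 + 6*√((5 + 4)² + 121)) = -30253 + (9 + 6*√(9² + 121)) = -30253 + (9 + 6*√(81 + 121)) = -30253 + (9 + 6*√202) = -30244 + 6*√202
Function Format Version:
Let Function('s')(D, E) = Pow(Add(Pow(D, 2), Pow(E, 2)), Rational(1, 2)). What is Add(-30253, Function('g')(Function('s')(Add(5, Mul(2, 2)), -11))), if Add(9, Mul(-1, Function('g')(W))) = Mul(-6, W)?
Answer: Add(-30244, Mul(6, Pow(202, Rational(1, 2)))) ≈ -30159.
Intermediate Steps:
Function('g')(W) = Add(9, Mul(6, W)) (Function('g')(W) = Add(9, Mul(-1, Mul(-6, W))) = Add(9, Mul(6, W)))
Add(-30253, Function('g')(Function('s')(Add(5, Mul(2, 2)), -11))) = Add(-30253, Add(9, Mul(6, Pow(Add(Pow(Add(5, Mul(2, 2)), 2), Pow(-11, 2)), Rational(1, 2))))) = Add(-30253, Add(9, Mul(6, Pow(Add(Pow(Add(5, 4), 2), 121), Rational(1, 2))))) = Add(-30253, Add(9, Mul(6, Pow(Add(Pow(9, 2), 121), Rational(1, 2))))) = Add(-30253, Add(9, Mul(6, Pow(Add(81, 121), Rational(1, 2))))) = Add(-30253, Add(9, Mul(6, Pow(202, Rational(1, 2))))) = Add(-30244, Mul(6, Pow(202, Rational(1, 2))))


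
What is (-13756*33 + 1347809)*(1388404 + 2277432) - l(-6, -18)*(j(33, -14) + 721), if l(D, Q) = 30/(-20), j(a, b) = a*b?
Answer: 6553495666369/2 ≈ 3.2767e+12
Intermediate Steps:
l(D, Q) = -3/2 (l(D, Q) = 30*(-1/20) = -3/2)
(-13756*33 + 1347809)*(1388404 + 2277432) - l(-6, -18)*(j(33, -14) + 721) = (-13756*33 + 1347809)*(1388404 + 2277432) - (-3)*(33*(-14) + 721)/2 = (-453948 + 1347809)*3665836 - (-3)*(-462 + 721)/2 = 893861*3665836 - (-3)*259/2 = 3276747832796 - 1*(-777/2) = 3276747832796 + 777/2 = 6553495666369/2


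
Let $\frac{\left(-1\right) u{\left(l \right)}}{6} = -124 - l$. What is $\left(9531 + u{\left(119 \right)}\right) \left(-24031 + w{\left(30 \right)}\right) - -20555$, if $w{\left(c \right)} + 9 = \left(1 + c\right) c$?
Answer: $-253935235$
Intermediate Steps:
$u{\left(l \right)} = 744 + 6 l$ ($u{\left(l \right)} = - 6 \left(-124 - l\right) = 744 + 6 l$)
$w{\left(c \right)} = -9 + c \left(1 + c\right)$ ($w{\left(c \right)} = -9 + \left(1 + c\right) c = -9 + c \left(1 + c\right)$)
$\left(9531 + u{\left(119 \right)}\right) \left(-24031 + w{\left(30 \right)}\right) - -20555 = \left(9531 + \left(744 + 6 \cdot 119\right)\right) \left(-24031 + \left(-9 + 30 + 30^{2}\right)\right) - -20555 = \left(9531 + \left(744 + 714\right)\right) \left(-24031 + \left(-9 + 30 + 900\right)\right) + 20555 = \left(9531 + 1458\right) \left(-24031 + 921\right) + 20555 = 10989 \left(-23110\right) + 20555 = -253955790 + 20555 = -253935235$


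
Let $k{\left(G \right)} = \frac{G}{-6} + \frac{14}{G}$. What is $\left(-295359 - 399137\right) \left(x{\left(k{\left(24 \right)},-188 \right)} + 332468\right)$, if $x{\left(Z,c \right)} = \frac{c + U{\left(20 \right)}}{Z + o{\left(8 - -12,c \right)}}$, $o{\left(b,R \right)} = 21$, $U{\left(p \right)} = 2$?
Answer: $- \frac{48717863767936}{211} \approx -2.3089 \cdot 10^{11}$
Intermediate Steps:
$k{\left(G \right)} = \frac{14}{G} - \frac{G}{6}$ ($k{\left(G \right)} = G \left(- \frac{1}{6}\right) + \frac{14}{G} = - \frac{G}{6} + \frac{14}{G} = \frac{14}{G} - \frac{G}{6}$)
$x{\left(Z,c \right)} = \frac{2 + c}{21 + Z}$ ($x{\left(Z,c \right)} = \frac{c + 2}{Z + 21} = \frac{2 + c}{21 + Z}$)
$\left(-295359 - 399137\right) \left(x{\left(k{\left(24 \right)},-188 \right)} + 332468\right) = \left(-295359 - 399137\right) \left(\frac{2 - 188}{21 + \left(\frac{14}{24} - 4\right)} + 332468\right) = - 694496 \left(\frac{1}{21 + \left(14 \cdot \frac{1}{24} - 4\right)} \left(-186\right) + 332468\right) = - 694496 \left(\frac{1}{21 + \left(\frac{7}{12} - 4\right)} \left(-186\right) + 332468\right) = - 694496 \left(\frac{1}{21 - \frac{41}{12}} \left(-186\right) + 332468\right) = - 694496 \left(\frac{1}{\frac{211}{12}} \left(-186\right) + 332468\right) = - 694496 \left(\frac{12}{211} \left(-186\right) + 332468\right) = - 694496 \left(- \frac{2232}{211} + 332468\right) = \left(-694496\right) \frac{70148516}{211} = - \frac{48717863767936}{211}$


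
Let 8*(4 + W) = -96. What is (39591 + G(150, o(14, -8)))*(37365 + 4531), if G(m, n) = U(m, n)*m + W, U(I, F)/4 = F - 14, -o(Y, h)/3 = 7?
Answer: 778218200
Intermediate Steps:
o(Y, h) = -21 (o(Y, h) = -3*7 = -21)
U(I, F) = -56 + 4*F (U(I, F) = 4*(F - 14) = 4*(-14 + F) = -56 + 4*F)
W = -16 (W = -4 + (1/8)*(-96) = -4 - 12 = -16)
G(m, n) = -16 + m*(-56 + 4*n) (G(m, n) = (-56 + 4*n)*m - 16 = m*(-56 + 4*n) - 16 = -16 + m*(-56 + 4*n))
(39591 + G(150, o(14, -8)))*(37365 + 4531) = (39591 + (-16 + 4*150*(-14 - 21)))*(37365 + 4531) = (39591 + (-16 + 4*150*(-35)))*41896 = (39591 + (-16 - 21000))*41896 = (39591 - 21016)*41896 = 18575*41896 = 778218200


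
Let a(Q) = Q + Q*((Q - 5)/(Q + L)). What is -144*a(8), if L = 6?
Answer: -9792/7 ≈ -1398.9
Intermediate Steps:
a(Q) = Q + Q*(-5 + Q)/(6 + Q) (a(Q) = Q + Q*((Q - 5)/(Q + 6)) = Q + Q*((-5 + Q)/(6 + Q)) = Q + Q*(-5 + Q)/(6 + Q))
-144*a(8) = -1152*(1 + 2*8)/(6 + 8) = -1152*(1 + 16)/14 = -1152*17/14 = -144*68/7 = -9792/7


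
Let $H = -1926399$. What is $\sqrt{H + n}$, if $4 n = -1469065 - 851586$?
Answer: $\frac{i \sqrt{10026247}}{2} \approx 1583.2 i$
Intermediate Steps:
$n = - \frac{2320651}{4}$ ($n = \frac{-1469065 - 851586}{4} = \frac{1}{4} \left(-2320651\right) = - \frac{2320651}{4} \approx -5.8016 \cdot 10^{5}$)
$\sqrt{H + n} = \sqrt{-1926399 - \frac{2320651}{4}} = \sqrt{- \frac{10026247}{4}} = \frac{i \sqrt{10026247}}{2}$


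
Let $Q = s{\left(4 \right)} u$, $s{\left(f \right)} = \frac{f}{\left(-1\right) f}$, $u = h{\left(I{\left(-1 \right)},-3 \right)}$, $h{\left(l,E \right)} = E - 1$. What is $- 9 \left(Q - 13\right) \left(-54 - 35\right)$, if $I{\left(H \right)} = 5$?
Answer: $-7209$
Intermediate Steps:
$h{\left(l,E \right)} = -1 + E$ ($h{\left(l,E \right)} = E - 1 = -1 + E$)
$u = -4$ ($u = -1 - 3 = -4$)
$s{\left(f \right)} = -1$ ($s{\left(f \right)} = f \left(- \frac{1}{f}\right) = -1$)
$Q = 4$ ($Q = \left(-1\right) \left(-4\right) = 4$)
$- 9 \left(Q - 13\right) \left(-54 - 35\right) = - 9 \left(4 - 13\right) \left(-54 - 35\right) = \left(-9\right) \left(-9\right) \left(-54 - 35\right) = 81 \left(-89\right) = -7209$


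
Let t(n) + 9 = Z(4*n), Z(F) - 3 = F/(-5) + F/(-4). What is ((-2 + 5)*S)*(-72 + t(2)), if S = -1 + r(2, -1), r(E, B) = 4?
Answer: -3672/5 ≈ -734.40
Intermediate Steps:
S = 3 (S = -1 + 4 = 3)
Z(F) = 3 - 9*F/20 (Z(F) = 3 + (F/(-5) + F/(-4)) = 3 + (F*(-1/5) + F*(-1/4)) = 3 + (-F/5 - F/4) = 3 - 9*F/20)
t(n) = -6 - 9*n/5 (t(n) = -9 + (3 - 9*n/5) = -6 - 9*n/5)
((-2 + 5)*S)*(-72 + t(2)) = ((-2 + 5)*3)*(-72 + (-6 - 9/5*2)) = (3*3)*(-72 + (-6 - 18/5)) = 9*(-72 - 48/5) = 9*(-408/5) = -3672/5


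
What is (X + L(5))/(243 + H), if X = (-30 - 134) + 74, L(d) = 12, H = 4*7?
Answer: -78/271 ≈ -0.28782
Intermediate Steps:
H = 28
X = -90 (X = -164 + 74 = -90)
(X + L(5))/(243 + H) = (-90 + 12)/(243 + 28) = -78/271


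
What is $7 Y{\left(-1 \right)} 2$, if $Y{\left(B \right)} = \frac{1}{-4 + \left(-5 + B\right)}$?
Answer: $- \frac{7}{5} \approx -1.4$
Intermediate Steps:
$Y{\left(B \right)} = \frac{1}{-9 + B}$
$7 Y{\left(-1 \right)} 2 = \frac{7}{-9 - 1} \cdot 2 = \frac{7}{-10} \cdot 2 = 7 \left(- \frac{1}{10}\right) 2 = \left(- \frac{7}{10}\right) 2 = - \frac{7}{5}$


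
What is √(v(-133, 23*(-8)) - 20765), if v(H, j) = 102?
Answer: I*√20663 ≈ 143.75*I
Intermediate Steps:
√(v(-133, 23*(-8)) - 20765) = √(102 - 20765) = √(-20663) = I*√20663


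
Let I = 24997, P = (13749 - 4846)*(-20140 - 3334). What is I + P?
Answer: -208964025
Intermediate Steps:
P = -208989022 (P = 8903*(-23474) = -208989022)
I + P = 24997 - 208989022 = -208964025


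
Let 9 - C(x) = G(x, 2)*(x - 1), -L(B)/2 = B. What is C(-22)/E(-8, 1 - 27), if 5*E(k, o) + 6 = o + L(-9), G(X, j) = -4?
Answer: 415/14 ≈ 29.643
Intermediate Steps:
L(B) = -2*B
C(x) = 5 + 4*x (C(x) = 9 - (-4)*(x - 1) = 9 - (-4)*(-1 + x) = 9 - (4 - 4*x) = 9 + (-4 + 4*x) = 5 + 4*x)
E(k, o) = 12/5 + o/5 (E(k, o) = -6/5 + (o - 2*(-9))/5 = -6/5 + (o + 18)/5 = -6/5 + (18 + o)/5 = -6/5 + (18/5 + o/5) = 12/5 + o/5)
C(-22)/E(-8, 1 - 27) = (5 + 4*(-22))/(12/5 + (1 - 27)/5) = (5 - 88)/(12/5 + (⅕)*(-26)) = -83/(12/5 - 26/5) = -83/(-14/5) = -83*(-5/14) = 415/14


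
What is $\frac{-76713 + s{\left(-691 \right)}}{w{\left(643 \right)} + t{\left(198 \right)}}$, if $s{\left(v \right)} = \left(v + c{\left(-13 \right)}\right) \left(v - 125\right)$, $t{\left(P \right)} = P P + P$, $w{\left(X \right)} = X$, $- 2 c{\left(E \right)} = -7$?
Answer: $\frac{484287}{40045} \approx 12.094$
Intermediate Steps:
$c{\left(E \right)} = \frac{7}{2}$ ($c{\left(E \right)} = \left(- \frac{1}{2}\right) \left(-7\right) = \frac{7}{2}$)
$t{\left(P \right)} = P + P^{2}$ ($t{\left(P \right)} = P^{2} + P = P + P^{2}$)
$s{\left(v \right)} = \left(-125 + v\right) \left(\frac{7}{2} + v\right)$ ($s{\left(v \right)} = \left(v + \frac{7}{2}\right) \left(v - 125\right) = \left(\frac{7}{2} + v\right) \left(-125 + v\right) = \left(-125 + v\right) \left(\frac{7}{2} + v\right)$)
$\frac{-76713 + s{\left(-691 \right)}}{w{\left(643 \right)} + t{\left(198 \right)}} = \frac{-76713 - \left(-83519 - 477481\right)}{643 + 198 \left(1 + 198\right)} = \frac{-76713 + \left(- \frac{875}{2} + 477481 + \frac{167913}{2}\right)}{643 + 198 \cdot 199} = \frac{-76713 + 561000}{643 + 39402} = \frac{484287}{40045}$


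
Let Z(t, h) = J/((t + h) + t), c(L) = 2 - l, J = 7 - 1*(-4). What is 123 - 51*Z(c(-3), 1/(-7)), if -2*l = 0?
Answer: -202/9 ≈ -22.444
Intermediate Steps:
l = 0 (l = -½*0 = 0)
J = 11 (J = 7 + 4 = 11)
c(L) = 2 (c(L) = 2 - 1*0 = 2 + 0 = 2)
Z(t, h) = 11/(h + 2*t) (Z(t, h) = 11/((t + h) + t) = 11/((h + t) + t) = 11/(h + 2*t))
123 - 51*Z(c(-3), 1/(-7)) = 123 - 561/(1/(-7) + 2*2) = 123 - 561/(-⅐ + 4) = 123 - 561/27/7 = 123 - 561*7/27 = 123 - 51*77/27 = 123 - 1309/9 = -202/9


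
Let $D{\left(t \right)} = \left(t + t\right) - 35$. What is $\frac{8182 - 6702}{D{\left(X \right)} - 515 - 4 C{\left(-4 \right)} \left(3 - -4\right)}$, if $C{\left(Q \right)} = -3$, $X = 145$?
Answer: $- \frac{296}{8601} \approx -0.034415$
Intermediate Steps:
$D{\left(t \right)} = -35 + 2 t$ ($D{\left(t \right)} = 2 t - 35 = -35 + 2 t$)
$\frac{8182 - 6702}{D{\left(X \right)} - 515 - 4 C{\left(-4 \right)} \left(3 - -4\right)} = \frac{8182 - 6702}{\left(-35 + 2 \cdot 145\right) - 515 \left(-4\right) \left(-3\right) \left(3 - -4\right)} = \frac{1480}{\left(-35 + 290\right) - 515 \cdot 12 \left(3 + 4\right)} = \frac{1480}{255 - 515 \cdot 12 \cdot 7} = \frac{1480}{255 - 43260} = \frac{1480}{-43005} = 1480 \left(- \frac{1}{43005}\right) = - \frac{296}{8601}$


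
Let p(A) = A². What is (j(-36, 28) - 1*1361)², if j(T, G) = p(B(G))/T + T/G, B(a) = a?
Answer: 7603142416/3969 ≈ 1.9156e+6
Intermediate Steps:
j(T, G) = T/G + G²/T (j(T, G) = G²/T + T/G = T/G + G²/T)
(j(-36, 28) - 1*1361)² = ((-36/28 + 28²/(-36)) - 1*1361)² = ((-36*1/28 + 784*(-1/36)) - 1361)² = ((-9/7 - 196/9) - 1361)² = (-1453/63 - 1361)² = (-87196/63)² = 7603142416/3969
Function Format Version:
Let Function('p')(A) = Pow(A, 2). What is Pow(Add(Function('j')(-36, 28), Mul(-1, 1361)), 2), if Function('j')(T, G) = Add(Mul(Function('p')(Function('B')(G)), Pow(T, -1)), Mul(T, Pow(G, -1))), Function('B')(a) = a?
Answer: Rational(7603142416, 3969) ≈ 1.9156e+6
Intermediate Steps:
Function('j')(T, G) = Add(Mul(T, Pow(G, -1)), Mul(Pow(G, 2), Pow(T, -1))) (Function('j')(T, G) = Add(Mul(Pow(G, 2), Pow(T, -1)), Mul(T, Pow(G, -1))) = Add(Mul(T, Pow(G, -1)), Mul(Pow(G, 2), Pow(T, -1))))
Pow(Add(Function('j')(-36, 28), Mul(-1, 1361)), 2) = Pow(Add(Add(Mul(-36, Pow(28, -1)), Mul(Pow(28, 2), Pow(-36, -1))), Mul(-1, 1361)), 2) = Pow(Add(Add(Mul(-36, Rational(1, 28)), Mul(784, Rational(-1, 36))), -1361), 2) = Pow(Add(Add(Rational(-9, 7), Rational(-196, 9)), -1361), 2) = Pow(Add(Rational(-1453, 63), -1361), 2) = Pow(Rational(-87196, 63), 2) = Rational(7603142416, 3969)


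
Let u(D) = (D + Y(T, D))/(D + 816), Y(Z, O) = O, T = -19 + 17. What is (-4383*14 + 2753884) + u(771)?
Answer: 1424344652/529 ≈ 2.6925e+6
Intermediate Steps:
T = -2
u(D) = 2*D/(816 + D) (u(D) = (D + D)/(D + 816) = (2*D)/(816 + D) = 2*D/(816 + D))
(-4383*14 + 2753884) + u(771) = (-4383*14 + 2753884) + 2*771/(816 + 771) = (-61362 + 2753884) + 2*771/1587 = 2692522 + 2*771*(1/1587) = 2692522 + 514/529 = 1424344652/529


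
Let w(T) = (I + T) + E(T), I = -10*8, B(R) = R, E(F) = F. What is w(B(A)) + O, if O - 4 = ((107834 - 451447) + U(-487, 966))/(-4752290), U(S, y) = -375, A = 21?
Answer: -80616936/2376145 ≈ -33.928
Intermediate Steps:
I = -80
O = 9676574/2376145 (O = 4 + ((107834 - 451447) - 375)/(-4752290) = 4 + (-343613 - 375)*(-1/4752290) = 4 - 343988*(-1/4752290) = 4 + 171994/2376145 = 9676574/2376145 ≈ 4.0724)
w(T) = -80 + 2*T (w(T) = (-80 + T) + T = -80 + 2*T)
w(B(A)) + O = (-80 + 2*21) + 9676574/2376145 = (-80 + 42) + 9676574/2376145 = -38 + 9676574/2376145 = -80616936/2376145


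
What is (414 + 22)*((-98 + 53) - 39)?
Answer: -36624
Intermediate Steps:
(414 + 22)*((-98 + 53) - 39) = 436*(-45 - 39) = 436*(-84) = -36624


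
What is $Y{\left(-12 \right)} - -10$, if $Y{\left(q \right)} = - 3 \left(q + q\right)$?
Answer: $82$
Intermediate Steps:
$Y{\left(q \right)} = - 6 q$ ($Y{\left(q \right)} = - 3 \cdot 2 q = - 6 q$)
$Y{\left(-12 \right)} - -10 = \left(-6\right) \left(-12\right) - -10 = 72 + 10 = 82$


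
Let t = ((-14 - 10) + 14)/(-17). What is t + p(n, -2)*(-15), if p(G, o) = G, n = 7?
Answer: -1775/17 ≈ -104.41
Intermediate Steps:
t = 10/17 (t = (-24 + 14)*(-1/17) = -10*(-1/17) = 10/17 ≈ 0.58823)
t + p(n, -2)*(-15) = 10/17 + 7*(-15) = 10/17 - 105 = -1775/17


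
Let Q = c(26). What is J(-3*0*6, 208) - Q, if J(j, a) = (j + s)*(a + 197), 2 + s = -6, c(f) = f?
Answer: -3266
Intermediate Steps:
Q = 26
s = -8 (s = -2 - 6 = -8)
J(j, a) = (-8 + j)*(197 + a) (J(j, a) = (j - 8)*(a + 197) = (-8 + j)*(197 + a))
J(-3*0*6, 208) - Q = (-1576 - 8*208 + 197*(-3*0*6) + 208*(-3*0*6)) - 1*26 = (-1576 - 1664 + 197*(0*6) + 208*(0*6)) - 26 = (-1576 - 1664 + 197*0 + 208*0) - 26 = (-1576 - 1664 + 0 + 0) - 26 = -3240 - 26 = -3266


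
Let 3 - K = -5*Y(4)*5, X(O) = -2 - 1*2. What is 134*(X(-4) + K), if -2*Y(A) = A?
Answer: -6834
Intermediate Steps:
Y(A) = -A/2
X(O) = -4 (X(O) = -2 - 2 = -4)
K = -47 (K = 3 - (-(-5)*4/2)*5 = 3 - (-5*(-2))*5 = 3 - 10*5 = 3 - 1*50 = 3 - 50 = -47)
134*(X(-4) + K) = 134*(-4 - 47) = 134*(-51) = -6834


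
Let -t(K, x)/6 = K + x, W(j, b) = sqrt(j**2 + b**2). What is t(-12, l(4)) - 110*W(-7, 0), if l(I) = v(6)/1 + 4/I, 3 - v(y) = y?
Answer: -686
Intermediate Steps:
v(y) = 3 - y
W(j, b) = sqrt(b**2 + j**2)
l(I) = -3 + 4/I (l(I) = (3 - 1*6)/1 + 4/I = (3 - 6)*1 + 4/I = -3*1 + 4/I = -3 + 4/I)
t(K, x) = -6*K - 6*x (t(K, x) = -6*(K + x) = -6*K - 6*x)
t(-12, l(4)) - 110*W(-7, 0) = (-6*(-12) - 6*(-3 + 4/4)) - 110*sqrt(0**2 + (-7)**2) = (72 - 6*(-3 + 4*(1/4))) - 110*sqrt(0 + 49) = (72 - 6*(-3 + 1)) - 110*sqrt(49) = (72 - 6*(-2)) - 110*7 = (72 + 12) - 770 = 84 - 770 = -686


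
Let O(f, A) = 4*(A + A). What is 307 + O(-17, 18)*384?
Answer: 55603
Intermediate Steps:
O(f, A) = 8*A (O(f, A) = 4*(2*A) = 8*A)
307 + O(-17, 18)*384 = 307 + (8*18)*384 = 307 + 144*384 = 307 + 55296 = 55603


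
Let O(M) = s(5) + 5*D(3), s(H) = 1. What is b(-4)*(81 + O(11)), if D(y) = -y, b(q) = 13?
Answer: 871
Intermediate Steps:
O(M) = -14 (O(M) = 1 + 5*(-1*3) = 1 + 5*(-3) = 1 - 15 = -14)
b(-4)*(81 + O(11)) = 13*(81 - 14) = 13*67 = 871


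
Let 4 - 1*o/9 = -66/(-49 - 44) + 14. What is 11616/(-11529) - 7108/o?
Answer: 7733591/106323 ≈ 72.737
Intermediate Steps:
o = -2988/31 (o = 36 - 9*(-66/(-49 - 44) + 14) = 36 - 9*(-66/(-93) + 14) = 36 - 9*(-66*(-1/93) + 14) = 36 - 9*(22/31 + 14) = 36 - 9*456/31 = 36 - 4104/31 = -2988/31 ≈ -96.387)
11616/(-11529) - 7108/o = 11616/(-11529) - 7108/(-2988/31) = 11616*(-1/11529) - 7108*(-31/2988) = -3872/3843 + 55087/747 = 7733591/106323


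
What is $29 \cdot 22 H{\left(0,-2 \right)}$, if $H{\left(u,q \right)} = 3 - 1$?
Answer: $1276$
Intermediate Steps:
$H{\left(u,q \right)} = 2$ ($H{\left(u,q \right)} = 3 - 1 = 2$)
$29 \cdot 22 H{\left(0,-2 \right)} = 29 \cdot 22 \cdot 2 = 638 \cdot 2 = 1276$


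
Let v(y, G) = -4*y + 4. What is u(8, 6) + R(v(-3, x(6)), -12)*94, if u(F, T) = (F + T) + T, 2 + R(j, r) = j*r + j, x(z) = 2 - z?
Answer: -16712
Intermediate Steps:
v(y, G) = 4 - 4*y
R(j, r) = -2 + j + j*r (R(j, r) = -2 + (j*r + j) = -2 + (j + j*r) = -2 + j + j*r)
u(F, T) = F + 2*T
u(8, 6) + R(v(-3, x(6)), -12)*94 = (8 + 2*6) + (-2 + (4 - 4*(-3)) + (4 - 4*(-3))*(-12))*94 = (8 + 12) + (-2 + (4 + 12) + (4 + 12)*(-12))*94 = 20 + (-2 + 16 + 16*(-12))*94 = 20 + (-2 + 16 - 192)*94 = 20 - 178*94 = 20 - 16732 = -16712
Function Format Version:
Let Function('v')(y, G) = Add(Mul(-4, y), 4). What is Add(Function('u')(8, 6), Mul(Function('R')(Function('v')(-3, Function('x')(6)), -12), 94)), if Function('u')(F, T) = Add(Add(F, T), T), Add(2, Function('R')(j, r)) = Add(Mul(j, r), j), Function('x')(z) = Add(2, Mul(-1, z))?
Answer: -16712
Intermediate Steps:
Function('v')(y, G) = Add(4, Mul(-4, y))
Function('R')(j, r) = Add(-2, j, Mul(j, r)) (Function('R')(j, r) = Add(-2, Add(Mul(j, r), j)) = Add(-2, Add(j, Mul(j, r))) = Add(-2, j, Mul(j, r)))
Function('u')(F, T) = Add(F, Mul(2, T))
Add(Function('u')(8, 6), Mul(Function('R')(Function('v')(-3, Function('x')(6)), -12), 94)) = Add(Add(8, Mul(2, 6)), Mul(Add(-2, Add(4, Mul(-4, -3)), Mul(Add(4, Mul(-4, -3)), -12)), 94)) = Add(Add(8, 12), Mul(Add(-2, Add(4, 12), Mul(Add(4, 12), -12)), 94)) = Add(20, Mul(Add(-2, 16, Mul(16, -12)), 94)) = Add(20, Mul(Add(-2, 16, -192), 94)) = Add(20, Mul(-178, 94)) = Add(20, -16732) = -16712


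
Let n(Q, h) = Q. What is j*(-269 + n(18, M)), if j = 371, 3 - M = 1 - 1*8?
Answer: -93121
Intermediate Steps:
M = 10 (M = 3 - (1 - 1*8) = 3 - (1 - 8) = 3 - 1*(-7) = 3 + 7 = 10)
j*(-269 + n(18, M)) = 371*(-269 + 18) = 371*(-251) = -93121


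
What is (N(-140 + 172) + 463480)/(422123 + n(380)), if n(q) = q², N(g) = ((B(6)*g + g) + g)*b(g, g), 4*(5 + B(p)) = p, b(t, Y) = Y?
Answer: 461944/566523 ≈ 0.81540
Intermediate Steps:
B(p) = -5 + p/4
N(g) = -3*g²/2 (N(g) = (((-5 + (¼)*6)*g + g) + g)*g = (((-5 + 3/2)*g + g) + g)*g = ((-7*g/2 + g) + g)*g = (-5*g/2 + g)*g = (-3*g/2)*g = -3*g²/2)
(N(-140 + 172) + 463480)/(422123 + n(380)) = (-3*(-140 + 172)²/2 + 463480)/(422123 + 380²) = (-3/2*32² + 463480)/(422123 + 144400) = (-3/2*1024 + 463480)/566523 = (-1536 + 463480)*(1/566523) = 461944*(1/566523) = 461944/566523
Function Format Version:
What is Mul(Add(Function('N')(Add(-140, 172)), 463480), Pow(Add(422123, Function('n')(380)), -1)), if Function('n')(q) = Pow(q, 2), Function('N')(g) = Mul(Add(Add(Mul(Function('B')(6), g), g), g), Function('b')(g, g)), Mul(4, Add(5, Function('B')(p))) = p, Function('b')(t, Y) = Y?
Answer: Rational(461944, 566523) ≈ 0.81540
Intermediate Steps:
Function('B')(p) = Add(-5, Mul(Rational(1, 4), p))
Function('N')(g) = Mul(Rational(-3, 2), Pow(g, 2)) (Function('N')(g) = Mul(Add(Add(Mul(Add(-5, Mul(Rational(1, 4), 6)), g), g), g), g) = Mul(Add(Add(Mul(Add(-5, Rational(3, 2)), g), g), g), g) = Mul(Add(Add(Mul(Rational(-7, 2), g), g), g), g) = Mul(Add(Mul(Rational(-5, 2), g), g), g) = Mul(Mul(Rational(-3, 2), g), g) = Mul(Rational(-3, 2), Pow(g, 2)))
Mul(Add(Function('N')(Add(-140, 172)), 463480), Pow(Add(422123, Function('n')(380)), -1)) = Mul(Add(Mul(Rational(-3, 2), Pow(Add(-140, 172), 2)), 463480), Pow(Add(422123, Pow(380, 2)), -1)) = Mul(Add(Mul(Rational(-3, 2), Pow(32, 2)), 463480), Pow(Add(422123, 144400), -1)) = Mul(Add(Mul(Rational(-3, 2), 1024), 463480), Pow(566523, -1)) = Mul(Add(-1536, 463480), Rational(1, 566523)) = Mul(461944, Rational(1, 566523)) = Rational(461944, 566523)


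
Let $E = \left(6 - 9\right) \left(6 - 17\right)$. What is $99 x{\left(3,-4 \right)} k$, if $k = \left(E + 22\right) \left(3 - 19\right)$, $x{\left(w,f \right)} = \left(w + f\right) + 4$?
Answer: $-261360$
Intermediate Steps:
$x{\left(w,f \right)} = 4 + f + w$ ($x{\left(w,f \right)} = \left(f + w\right) + 4 = 4 + f + w$)
$E = 33$ ($E = \left(-3\right) \left(-11\right) = 33$)
$k = -880$ ($k = \left(33 + 22\right) \left(3 - 19\right) = 55 \left(-16\right) = -880$)
$99 x{\left(3,-4 \right)} k = 99 \left(4 - 4 + 3\right) \left(-880\right) = 99 \cdot 3 \left(-880\right) = 297 \left(-880\right) = -261360$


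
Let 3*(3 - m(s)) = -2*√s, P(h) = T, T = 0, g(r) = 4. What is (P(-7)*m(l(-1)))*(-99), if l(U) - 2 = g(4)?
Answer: 0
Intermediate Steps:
l(U) = 6 (l(U) = 2 + 4 = 6)
P(h) = 0
m(s) = 3 + 2*√s/3 (m(s) = 3 - (-2)*√s/3 = 3 + 2*√s/3)
(P(-7)*m(l(-1)))*(-99) = (0*(3 + 2*√6/3))*(-99) = 0*(-99) = 0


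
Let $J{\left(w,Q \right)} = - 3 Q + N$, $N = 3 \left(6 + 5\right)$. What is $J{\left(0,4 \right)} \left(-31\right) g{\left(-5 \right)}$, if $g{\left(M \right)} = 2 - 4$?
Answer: $1302$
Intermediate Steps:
$g{\left(M \right)} = -2$ ($g{\left(M \right)} = 2 - 4 = -2$)
$N = 33$ ($N = 3 \cdot 11 = 33$)
$J{\left(w,Q \right)} = 33 - 3 Q$ ($J{\left(w,Q \right)} = - 3 Q + 33 = 33 - 3 Q$)
$J{\left(0,4 \right)} \left(-31\right) g{\left(-5 \right)} = \left(33 - 12\right) \left(-31\right) \left(-2\right) = 21 \left(-31\right) \left(-2\right) = \left(-651\right) \left(-2\right) = 1302$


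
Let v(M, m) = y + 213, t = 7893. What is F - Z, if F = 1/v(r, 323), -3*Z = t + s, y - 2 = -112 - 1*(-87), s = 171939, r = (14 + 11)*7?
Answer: 11389361/190 ≈ 59944.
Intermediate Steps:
r = 175 (r = 25*7 = 175)
y = -23 (y = 2 + (-112 - 1*(-87)) = 2 + (-112 + 87) = 2 - 25 = -23)
v(M, m) = 190 (v(M, m) = -23 + 213 = 190)
Z = -59944 (Z = -(7893 + 171939)/3 = -⅓*179832 = -59944)
F = 1/190 ≈ 0.0052632
F - Z = 1/190 - 1*(-59944) = 1/190 + 59944 = 11389361/190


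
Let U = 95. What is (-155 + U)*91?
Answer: -5460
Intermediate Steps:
(-155 + U)*91 = (-155 + 95)*91 = -60*91 = -5460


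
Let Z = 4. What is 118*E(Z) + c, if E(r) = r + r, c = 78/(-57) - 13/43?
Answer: 769883/817 ≈ 942.33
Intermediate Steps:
c = -1365/817 (c = 78*(-1/57) - 13*1/43 = -26/19 - 13/43 = -1365/817 ≈ -1.6707)
E(r) = 2*r
118*E(Z) + c = 118*(2*4) - 1365/817 = 118*8 - 1365/817 = 944 - 1365/817 = 769883/817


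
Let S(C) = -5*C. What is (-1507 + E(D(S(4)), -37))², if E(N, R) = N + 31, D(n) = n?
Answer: 2238016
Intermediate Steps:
E(N, R) = 31 + N
(-1507 + E(D(S(4)), -37))² = (-1507 + (31 - 5*4))² = (-1507 + (31 - 20))² = (-1507 + 11)² = (-1496)² = 2238016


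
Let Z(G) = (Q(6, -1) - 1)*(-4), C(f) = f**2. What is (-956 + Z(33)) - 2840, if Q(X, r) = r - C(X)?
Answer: -3644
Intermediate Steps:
Q(X, r) = r - X**2
Z(G) = 152 (Z(G) = ((-1 - 1*6**2) - 1)*(-4) = ((-1 - 1*36) - 1)*(-4) = ((-1 - 36) - 1)*(-4) = (-37 - 1)*(-4) = -38*(-4) = 152)
(-956 + Z(33)) - 2840 = (-956 + 152) - 2840 = -804 - 2840 = -3644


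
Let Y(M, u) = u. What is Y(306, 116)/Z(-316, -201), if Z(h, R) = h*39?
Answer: -29/3081 ≈ -0.0094125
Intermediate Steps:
Z(h, R) = 39*h
Y(306, 116)/Z(-316, -201) = 116/((39*(-316))) = 116/(-12324) = 116*(-1/12324) = -29/3081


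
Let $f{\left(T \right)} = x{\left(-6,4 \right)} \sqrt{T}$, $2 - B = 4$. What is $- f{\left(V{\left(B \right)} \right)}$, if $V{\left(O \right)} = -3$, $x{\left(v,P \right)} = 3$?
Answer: $- 3 i \sqrt{3} \approx - 5.1962 i$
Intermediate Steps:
$B = -2$ ($B = 2 - 4 = -2$)
$f{\left(T \right)} = 3 \sqrt{T}$
$- f{\left(V{\left(B \right)} \right)} = - 3 \sqrt{-3} = - 3 i \sqrt{3}$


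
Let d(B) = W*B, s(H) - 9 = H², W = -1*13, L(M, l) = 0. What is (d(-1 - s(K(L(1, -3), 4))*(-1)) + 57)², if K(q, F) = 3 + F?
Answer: 467856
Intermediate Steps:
W = -13
s(H) = 9 + H²
d(B) = -13*B
(d(-1 - s(K(L(1, -3), 4))*(-1)) + 57)² = (-13*(-1 - (9 + (3 + 4)²)*(-1)) + 57)² = (-13*(-1 - (9 + 7²)*(-1)) + 57)² = (-13*(-1 - (9 + 49)*(-1)) + 57)² = (-13*(-1 - 1*58*(-1)) + 57)² = (-13*(-1 - 58*(-1)) + 57)² = (-13*(-1 + 58) + 57)² = (-13*57 + 57)² = (-741 + 57)² = (-684)² = 467856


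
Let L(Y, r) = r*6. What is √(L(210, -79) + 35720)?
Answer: √35246 ≈ 187.74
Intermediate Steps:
L(Y, r) = 6*r
√(L(210, -79) + 35720) = √(6*(-79) + 35720) = √(-474 + 35720) = √35246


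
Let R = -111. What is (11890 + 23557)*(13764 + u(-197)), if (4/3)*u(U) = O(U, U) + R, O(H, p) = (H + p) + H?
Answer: 938459325/2 ≈ 4.6923e+8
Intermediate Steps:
O(H, p) = p + 2*H
u(U) = -333/4 + 9*U/4 (u(U) = 3*((U + 2*U) - 111)/4 = 3*(3*U - 111)/4 = 3*(-111 + 3*U)/4 = -333/4 + 9*U/4)
(11890 + 23557)*(13764 + u(-197)) = (11890 + 23557)*(13764 + (-333/4 + (9/4)*(-197))) = 35447*(13764 + (-333/4 - 1773/4)) = 35447*(13764 - 1053/2) = 35447*(26475/2) = 938459325/2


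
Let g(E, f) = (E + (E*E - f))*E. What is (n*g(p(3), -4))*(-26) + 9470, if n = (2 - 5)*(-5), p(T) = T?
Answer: -9250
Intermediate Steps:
n = 15 (n = -3*(-5) = 15)
g(E, f) = E*(E + E² - f) (g(E, f) = (E + (E² - f))*E = (E + E² - f)*E = E*(E + E² - f))
(n*g(p(3), -4))*(-26) + 9470 = (15*(3*(3 + 3² - 1*(-4))))*(-26) + 9470 = (15*(3*(3 + 9 + 4)))*(-26) + 9470 = (15*(3*16))*(-26) + 9470 = (15*48)*(-26) + 9470 = 720*(-26) + 9470 = -18720 + 9470 = -9250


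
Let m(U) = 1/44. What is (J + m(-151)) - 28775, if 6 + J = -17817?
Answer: -2050311/44 ≈ -46598.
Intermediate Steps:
J = -17823 (J = -6 - 17817 = -17823)
m(U) = 1/44
(J + m(-151)) - 28775 = (-17823 + 1/44) - 28775 = -784211/44 - 28775 = -2050311/44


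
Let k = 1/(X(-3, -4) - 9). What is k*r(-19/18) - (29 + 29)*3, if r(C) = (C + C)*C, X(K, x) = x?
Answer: -366805/2106 ≈ -174.17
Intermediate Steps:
r(C) = 2*C**2 (r(C) = (2*C)*C = 2*C**2)
k = -1/13 (k = 1/(-4 - 9) = 1/(-13) = -1/13 ≈ -0.076923)
k*r(-19/18) - (29 + 29)*3 = -2*(-19/18)**2/13 - (29 + 29)*3 = -2*(-19*1/18)**2/13 - 58*3 = -2*(-19/18)**2/13 - 1*174 = -2*361/(13*324) - 174 = -1/13*361/162 - 174 = -361/2106 - 174 = -366805/2106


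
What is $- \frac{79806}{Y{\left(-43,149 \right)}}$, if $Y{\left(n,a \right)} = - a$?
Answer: $\frac{79806}{149} \approx 535.61$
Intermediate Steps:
$- \frac{79806}{Y{\left(-43,149 \right)}} = - \frac{79806}{\left(-1\right) 149} = - \frac{79806}{-149} = \left(-79806\right) \left(- \frac{1}{149}\right) = \frac{79806}{149}$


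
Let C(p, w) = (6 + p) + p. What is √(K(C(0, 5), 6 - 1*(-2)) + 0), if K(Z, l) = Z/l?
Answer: √3/2 ≈ 0.86602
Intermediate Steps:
C(p, w) = 6 + 2*p
√(K(C(0, 5), 6 - 1*(-2)) + 0) = √((6 + 2*0)/(6 - 1*(-2)) + 0) = √((6 + 0)/(6 + 2) + 0) = √(6/8 + 0) = √(6*(⅛) + 0) = √(¾ + 0) = √(¾) = √3/2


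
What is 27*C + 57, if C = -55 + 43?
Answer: -267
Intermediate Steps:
C = -12
27*C + 57 = 27*(-12) + 57 = -324 + 57 = -267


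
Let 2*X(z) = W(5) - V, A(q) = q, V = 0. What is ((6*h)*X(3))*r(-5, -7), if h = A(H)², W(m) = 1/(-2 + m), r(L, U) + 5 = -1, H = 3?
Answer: -54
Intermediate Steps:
r(L, U) = -6 (r(L, U) = -5 - 1 = -6)
h = 9 (h = 3² = 9)
X(z) = ⅙ (X(z) = (1/(-2 + 5) - 1*0)/2 = (1/3 + 0)/2 = (⅓ + 0)/2 = (½)*(⅓) = ⅙)
((6*h)*X(3))*r(-5, -7) = ((6*9)*(⅙))*(-6) = (54*(⅙))*(-6) = 9*(-6) = -54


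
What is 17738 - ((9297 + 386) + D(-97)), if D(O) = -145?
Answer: 8200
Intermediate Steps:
17738 - ((9297 + 386) + D(-97)) = 17738 - ((9297 + 386) - 145) = 17738 - (9683 - 145) = 17738 - 1*9538 = 17738 - 9538 = 8200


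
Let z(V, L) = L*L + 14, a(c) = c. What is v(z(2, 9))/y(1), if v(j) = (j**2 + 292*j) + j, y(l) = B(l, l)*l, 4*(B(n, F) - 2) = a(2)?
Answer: 14744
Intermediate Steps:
B(n, F) = 5/2 (B(n, F) = 2 + (1/4)*2 = 2 + 1/2 = 5/2)
z(V, L) = 14 + L**2 (z(V, L) = L**2 + 14 = 14 + L**2)
y(l) = 5*l/2
v(j) = j**2 + 293*j
v(z(2, 9))/y(1) = ((14 + 9**2)*(293 + (14 + 9**2)))/(((5/2)*1)) = ((14 + 81)*(293 + (14 + 81)))/(5/2) = (95*(293 + 95))*(2/5) = (95*388)*(2/5) = 36860*(2/5) = 14744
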